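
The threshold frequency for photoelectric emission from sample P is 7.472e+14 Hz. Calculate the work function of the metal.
3.09 eV

At the threshold frequency, photon energy equals work function:
φ = hf₀

Calculating:
φ = (6.626×10⁻³⁴ J·s)(7.472e+14 Hz)
φ = 3.09 eV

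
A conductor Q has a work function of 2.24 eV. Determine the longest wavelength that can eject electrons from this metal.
553.50 nm

The threshold wavelength is when the photon energy equals the work function:
hc/λ₀ = φ

Solving for λ₀:
λ₀ = hc/φ = (6.626×10⁻³⁴ J·s)(3×10⁸ m/s) / (2.24 eV × 1.602×10⁻¹⁹ J/eV)
λ₀ = 553.50 nm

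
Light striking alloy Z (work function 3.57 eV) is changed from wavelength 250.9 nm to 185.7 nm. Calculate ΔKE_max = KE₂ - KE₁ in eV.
1.7350 eV

Using Einstein's equation: KE_max = hc/λ - φ

For λ₁ = 250.9 nm:
KE₁ = hc/λ₁ - φ = 4.9416 - 3.57 = 1.3716 eV

For λ₂ = 185.7 nm:
KE₂ = hc/λ₂ - φ = 6.6766 - 3.57 = 3.1066 eV

Change in KE:
ΔKE = KE₂ - KE₁ = 3.1066 - 1.3716 = 1.7350 eV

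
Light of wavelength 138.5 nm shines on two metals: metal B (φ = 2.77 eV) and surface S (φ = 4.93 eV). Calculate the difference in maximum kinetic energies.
2.1600 eV

Using KE_max = hc/λ - φ for each metal:

Photon energy: E = hc/λ = 8.9519 eV

For metal B (φ₁ = 2.77 eV):
KE₁ = E - φ₁ = 8.9519 - 2.77 = 6.1819 eV

For surface S (φ₂ = 4.93 eV):
KE₂ = E - φ₂ = 8.9519 - 4.93 = 4.0219 eV

Difference:
ΔKE = KE₁ - KE₂ = 6.1819 - 4.0219 = 2.1600 eV

Note: The difference equals the difference in work functions: 4.93 - 2.77 = 2.16 eV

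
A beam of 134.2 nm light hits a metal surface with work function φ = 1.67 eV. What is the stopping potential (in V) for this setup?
7.5688 V

The stopping potential V_s satisfies: eV_s = KE_max

First, find KE_max using Einstein's equation:
E_photon = hc/λ = 9.2388 eV
KE_max = E_photon - φ = 9.2388 - 1.67 = 7.5688 eV

Since eV_s = KE_max:
V_s = KE_max/e = 7.5688 V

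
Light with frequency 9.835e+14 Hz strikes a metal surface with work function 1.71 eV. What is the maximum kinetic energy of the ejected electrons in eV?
2.3574 eV

Using Einstein's photoelectric equation: KE_max = hf - φ

First, calculate the photon energy:
E_photon = hf = (6.626×10⁻³⁴ J·s)(9.835e+14 Hz)
E_photon = 4.0674 eV

Then, the maximum kinetic energy:
KE_max = E_photon - φ = 4.0674 eV - 1.71 eV = 2.3574 eV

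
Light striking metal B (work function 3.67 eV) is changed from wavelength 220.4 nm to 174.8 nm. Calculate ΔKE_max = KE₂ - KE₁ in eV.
1.4675 eV

Using Einstein's equation: KE_max = hc/λ - φ

For λ₁ = 220.4 nm:
KE₁ = hc/λ₁ - φ = 5.6254 - 3.67 = 1.9554 eV

For λ₂ = 174.8 nm:
KE₂ = hc/λ₂ - φ = 7.0929 - 3.67 = 3.4229 eV

Change in KE:
ΔKE = KE₂ - KE₁ = 3.4229 - 1.9554 = 1.4675 eV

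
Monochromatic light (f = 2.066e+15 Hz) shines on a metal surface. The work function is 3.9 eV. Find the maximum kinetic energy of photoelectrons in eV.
4.6443 eV

Using Einstein's photoelectric equation: KE_max = hf - φ

First, calculate the photon energy:
E_photon = hf = (6.626×10⁻³⁴ J·s)(2.066e+15 Hz)
E_photon = 8.5443 eV

Then, the maximum kinetic energy:
KE_max = E_photon - φ = 8.5443 eV - 3.9 eV = 4.6443 eV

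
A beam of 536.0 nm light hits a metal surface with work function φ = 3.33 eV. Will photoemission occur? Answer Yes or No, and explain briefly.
No

For photoemission, the photon energy must exceed the work function.

Photon energy: E = hc/λ = 2.3131 eV
Work function: φ = 3.33 eV

Since E_photon (2.3131 eV) < φ (3.33 eV), photoemission will NOT occur.
The threshold wavelength is λ₀ = hc/φ = 372.3 nm.
Since 536.0 nm > 372.3 nm, the photons lack sufficient energy.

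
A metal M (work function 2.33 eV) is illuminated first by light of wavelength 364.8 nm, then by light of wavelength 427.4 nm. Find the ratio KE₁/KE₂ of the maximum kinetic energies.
1.8720

Using Einstein's equation: KE_max = hc/λ - φ

For λ₁ = 364.8 nm:
E₁ = hc/λ₁ = 3.3987 eV
KE₁ = E₁ - φ = 3.3987 - 2.33 = 1.0687 eV

For λ₂ = 427.4 nm:
E₂ = hc/λ₂ = 2.9009 eV
KE₂ = E₂ - φ = 2.9009 - 2.33 = 0.5709 eV

Ratio: KE₁/KE₂ = 1.0687/0.5709 = 1.8720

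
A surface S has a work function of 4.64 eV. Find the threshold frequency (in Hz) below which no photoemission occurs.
1.1219e+15 Hz

The threshold frequency is when the photon energy equals the work function:
hf₀ = φ

Solving for f₀:
f₀ = φ/h = (4.64 eV × 1.602×10⁻¹⁹ J/eV) / (6.626×10⁻³⁴ J·s)
f₀ = 1.1219e+15 Hz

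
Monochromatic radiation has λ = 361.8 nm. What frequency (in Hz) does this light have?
8.2861e+14 Hz

Using the wave equation: c = fλ

Solving for frequency:
f = c/λ = (3×10⁸ m/s) / (361.8×10⁻⁹ m)
f = 8.2861e+14 Hz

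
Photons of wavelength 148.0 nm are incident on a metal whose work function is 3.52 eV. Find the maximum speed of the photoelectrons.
1.3071e+06 m/s

First, find the maximum kinetic energy:
E_photon = hc/λ = 8.3773 eV
KE_max = E_photon - φ = 8.3773 - 3.52 = 4.8573 eV

Convert to Joules: KE_max = 4.8573 × 1.602×10⁻¹⁹ J = 7.7823e-19 J

Then use KE = ½mv² to find velocity:
v = √(2·KE/m) = √(2 × 7.7823e-19 J / 9.109e-31 kg)
v = 1.3071e+06 m/s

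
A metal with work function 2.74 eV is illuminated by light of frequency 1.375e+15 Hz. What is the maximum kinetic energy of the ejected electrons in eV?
2.9465 eV

Using Einstein's photoelectric equation: KE_max = hf - φ

First, calculate the photon energy:
E_photon = hf = (6.626×10⁻³⁴ J·s)(1.375e+15 Hz)
E_photon = 5.6865 eV

Then, the maximum kinetic energy:
KE_max = E_photon - φ = 5.6865 eV - 2.74 eV = 2.9465 eV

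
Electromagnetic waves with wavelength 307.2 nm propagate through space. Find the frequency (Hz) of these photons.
9.7589e+14 Hz

Using the wave equation: c = fλ

Solving for frequency:
f = c/λ = (3×10⁸ m/s) / (307.2×10⁻⁹ m)
f = 9.7589e+14 Hz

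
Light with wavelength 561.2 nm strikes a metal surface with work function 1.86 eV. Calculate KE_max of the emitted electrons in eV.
0.3493 eV

Using Einstein's photoelectric equation: KE_max = hf - φ = hc/λ - φ

First, calculate the photon energy:
E_photon = hc/λ = (6.626×10⁻³⁴ J·s)(3×10⁸ m/s) / (561.2×10⁻⁹ m)
E_photon = 2.2093 eV

Then, the maximum kinetic energy:
KE_max = E_photon - φ = 2.2093 eV - 1.86 eV = 0.3493 eV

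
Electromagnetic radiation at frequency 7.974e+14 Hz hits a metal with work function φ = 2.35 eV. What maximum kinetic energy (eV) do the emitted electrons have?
0.9478 eV

Using Einstein's photoelectric equation: KE_max = hf - φ

First, calculate the photon energy:
E_photon = hf = (6.626×10⁻³⁴ J·s)(7.974e+14 Hz)
E_photon = 3.2978 eV

Then, the maximum kinetic energy:
KE_max = E_photon - φ = 3.2978 eV - 2.35 eV = 0.9478 eV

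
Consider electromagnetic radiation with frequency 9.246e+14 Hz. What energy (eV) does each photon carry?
3.8238 eV

Using E = hf:

E = hf = (6.626×10⁻³⁴ J·s)(9.246e+14 Hz)
E = 3.8238 eV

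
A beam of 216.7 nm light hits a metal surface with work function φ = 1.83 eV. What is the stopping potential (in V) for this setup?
3.8915 V

The stopping potential V_s satisfies: eV_s = KE_max

First, find KE_max using Einstein's equation:
E_photon = hc/λ = 5.7215 eV
KE_max = E_photon - φ = 5.7215 - 1.83 = 3.8915 eV

Since eV_s = KE_max:
V_s = KE_max/e = 3.8915 V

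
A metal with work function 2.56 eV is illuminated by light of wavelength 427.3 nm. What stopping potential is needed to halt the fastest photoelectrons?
0.3416 V

The stopping potential V_s satisfies: eV_s = KE_max

First, find KE_max using Einstein's equation:
E_photon = hc/λ = 2.9016 eV
KE_max = E_photon - φ = 2.9016 - 2.56 = 0.3416 eV

Since eV_s = KE_max:
V_s = KE_max/e = 0.3416 V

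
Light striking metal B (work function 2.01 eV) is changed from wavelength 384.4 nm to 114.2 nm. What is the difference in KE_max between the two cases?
7.6314 eV

Using Einstein's equation: KE_max = hc/λ - φ

For λ₁ = 384.4 nm:
KE₁ = hc/λ₁ - φ = 3.2254 - 2.01 = 1.2154 eV

For λ₂ = 114.2 nm:
KE₂ = hc/λ₂ - φ = 10.8568 - 2.01 = 8.8468 eV

Change in KE:
ΔKE = KE₂ - KE₁ = 8.8468 - 1.2154 = 7.6314 eV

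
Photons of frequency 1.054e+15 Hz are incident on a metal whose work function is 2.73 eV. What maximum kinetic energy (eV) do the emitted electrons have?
1.6290 eV

Using Einstein's photoelectric equation: KE_max = hf - φ

First, calculate the photon energy:
E_photon = hf = (6.626×10⁻³⁴ J·s)(1.054e+15 Hz)
E_photon = 4.3590 eV

Then, the maximum kinetic energy:
KE_max = E_photon - φ = 4.3590 eV - 2.73 eV = 1.6290 eV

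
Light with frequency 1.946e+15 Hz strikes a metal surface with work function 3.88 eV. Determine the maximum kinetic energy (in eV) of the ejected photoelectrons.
4.1680 eV

Using Einstein's photoelectric equation: KE_max = hf - φ

First, calculate the photon energy:
E_photon = hf = (6.626×10⁻³⁴ J·s)(1.946e+15 Hz)
E_photon = 8.0480 eV

Then, the maximum kinetic energy:
KE_max = E_photon - φ = 8.0480 eV - 3.88 eV = 4.1680 eV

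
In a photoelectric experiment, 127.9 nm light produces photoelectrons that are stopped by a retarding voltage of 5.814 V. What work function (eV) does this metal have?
3.88 eV

The stopping potential gives the maximum kinetic energy: KE_max = eV_s = 5.814 eV

From Einstein's photoelectric equation: KE_max = hc/λ - φ
Rearranging: φ = hc/λ - KE_max

Calculate photon energy:
E_photon = hc/λ = (6.626×10⁻³⁴ J·s)(3×10⁸ m/s) / (127.9×10⁻⁹ m) = 9.6938 eV

Therefore:
φ = 9.6938 - 5.814 = 3.88 eV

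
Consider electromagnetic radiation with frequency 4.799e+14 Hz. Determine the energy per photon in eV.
1.9847 eV

Using E = hf:

E = hf = (6.626×10⁻³⁴ J·s)(4.799e+14 Hz)
E = 1.9847 eV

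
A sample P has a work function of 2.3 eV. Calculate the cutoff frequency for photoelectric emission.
5.5614e+14 Hz

The threshold frequency is when the photon energy equals the work function:
hf₀ = φ

Solving for f₀:
f₀ = φ/h = (2.3 eV × 1.602×10⁻¹⁹ J/eV) / (6.626×10⁻³⁴ J·s)
f₀ = 5.5614e+14 Hz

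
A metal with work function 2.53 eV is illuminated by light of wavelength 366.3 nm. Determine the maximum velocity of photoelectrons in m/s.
5.4834e+05 m/s

First, find the maximum kinetic energy:
E_photon = hc/λ = 3.3848 eV
KE_max = E_photon - φ = 3.3848 - 2.53 = 0.8548 eV

Convert to Joules: KE_max = 0.8548 × 1.602×10⁻¹⁹ J = 1.3695e-19 J

Then use KE = ½mv² to find velocity:
v = √(2·KE/m) = √(2 × 1.3695e-19 J / 9.109e-31 kg)
v = 5.4834e+05 m/s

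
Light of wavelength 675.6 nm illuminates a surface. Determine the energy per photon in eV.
1.8352 eV

Using E = hf = hc/λ:

E = hc/λ = (6.626×10⁻³⁴ J·s)(3×10⁸ m/s) / (675.6×10⁻⁹ m)
E = 1.8352 eV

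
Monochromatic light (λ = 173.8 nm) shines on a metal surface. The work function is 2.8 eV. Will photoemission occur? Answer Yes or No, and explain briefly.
Yes

For photoemission, the photon energy must exceed the work function.

Photon energy: E = hc/λ = 7.1337 eV
Work function: φ = 2.8 eV

Since E_photon (7.1337 eV) > φ (2.8 eV), photoemission WILL occur.
The threshold wavelength is λ₀ = hc/φ = 442.8 nm.
Since 173.8 nm < 442.8 nm, the light has sufficient energy.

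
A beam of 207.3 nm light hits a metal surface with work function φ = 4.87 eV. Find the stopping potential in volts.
1.1109 V

The stopping potential V_s satisfies: eV_s = KE_max

First, find KE_max using Einstein's equation:
E_photon = hc/λ = 5.9809 eV
KE_max = E_photon - φ = 5.9809 - 4.87 = 1.1109 eV

Since eV_s = KE_max:
V_s = KE_max/e = 1.1109 V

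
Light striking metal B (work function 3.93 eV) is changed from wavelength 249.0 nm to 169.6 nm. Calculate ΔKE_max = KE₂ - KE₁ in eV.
2.3311 eV

Using Einstein's equation: KE_max = hc/λ - φ

For λ₁ = 249.0 nm:
KE₁ = hc/λ₁ - φ = 4.9793 - 3.93 = 1.0493 eV

For λ₂ = 169.6 nm:
KE₂ = hc/λ₂ - φ = 7.3104 - 3.93 = 3.3804 eV

Change in KE:
ΔKE = KE₂ - KE₁ = 3.3804 - 1.0493 = 2.3311 eV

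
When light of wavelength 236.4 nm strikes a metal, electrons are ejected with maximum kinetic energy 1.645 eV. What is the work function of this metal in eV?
3.60 eV

From Einstein's photoelectric equation: KE_max = hf - φ = hc/λ - φ

Rearranging for φ:
φ = hc/λ - KE_max

Calculate photon energy:
E_photon = hc/λ = 5.2447 eV

Therefore:
φ = 5.2447 - 1.645 = 3.60 eV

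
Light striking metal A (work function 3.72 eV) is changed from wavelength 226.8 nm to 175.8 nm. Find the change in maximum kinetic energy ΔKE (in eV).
1.5859 eV

Using Einstein's equation: KE_max = hc/λ - φ

For λ₁ = 226.8 nm:
KE₁ = hc/λ₁ - φ = 5.4667 - 3.72 = 1.7467 eV

For λ₂ = 175.8 nm:
KE₂ = hc/λ₂ - φ = 7.0526 - 3.72 = 3.3326 eV

Change in KE:
ΔKE = KE₂ - KE₁ = 3.3326 - 1.7467 = 1.5859 eV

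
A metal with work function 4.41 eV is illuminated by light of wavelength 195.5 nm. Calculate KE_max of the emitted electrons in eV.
1.9319 eV

Using Einstein's photoelectric equation: KE_max = hf - φ = hc/λ - φ

First, calculate the photon energy:
E_photon = hc/λ = (6.626×10⁻³⁴ J·s)(3×10⁸ m/s) / (195.5×10⁻⁹ m)
E_photon = 6.3419 eV

Then, the maximum kinetic energy:
KE_max = E_photon - φ = 6.3419 eV - 4.41 eV = 1.9319 eV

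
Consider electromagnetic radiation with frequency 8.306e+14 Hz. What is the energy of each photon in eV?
3.4351 eV

Using E = hf:

E = hf = (6.626×10⁻³⁴ J·s)(8.306e+14 Hz)
E = 3.4351 eV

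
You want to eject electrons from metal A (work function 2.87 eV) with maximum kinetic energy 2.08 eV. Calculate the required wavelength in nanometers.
250.47 nm

From Einstein's equation: KE_max = hc/λ - φ

Rearranging for λ:
hc/λ = KE_max + φ
λ = hc/(KE_max + φ)

Required photon energy:
E_photon = KE_max + φ = 2.08 + 2.87 = 4.95 eV

Required wavelength:
λ = hc/E_photon = (6.626×10⁻³⁴)(3×10⁸) / (4.95 × 1.602×10⁻¹⁹)
λ = 250.47 nm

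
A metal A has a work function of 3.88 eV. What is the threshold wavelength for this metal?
319.55 nm

The threshold wavelength is when the photon energy equals the work function:
hc/λ₀ = φ

Solving for λ₀:
λ₀ = hc/φ = (6.626×10⁻³⁴ J·s)(3×10⁸ m/s) / (3.88 eV × 1.602×10⁻¹⁹ J/eV)
λ₀ = 319.55 nm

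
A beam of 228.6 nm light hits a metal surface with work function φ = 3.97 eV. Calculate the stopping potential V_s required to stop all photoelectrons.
1.4536 V

The stopping potential V_s satisfies: eV_s = KE_max

First, find KE_max using Einstein's equation:
E_photon = hc/λ = 5.4236 eV
KE_max = E_photon - φ = 5.4236 - 3.97 = 1.4536 eV

Since eV_s = KE_max:
V_s = KE_max/e = 1.4536 V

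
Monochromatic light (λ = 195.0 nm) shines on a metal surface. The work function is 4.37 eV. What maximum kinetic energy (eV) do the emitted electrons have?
1.9882 eV

Using Einstein's photoelectric equation: KE_max = hf - φ = hc/λ - φ

First, calculate the photon energy:
E_photon = hc/λ = (6.626×10⁻³⁴ J·s)(3×10⁸ m/s) / (195.0×10⁻⁹ m)
E_photon = 6.3582 eV

Then, the maximum kinetic energy:
KE_max = E_photon - φ = 6.3582 eV - 4.37 eV = 1.9882 eV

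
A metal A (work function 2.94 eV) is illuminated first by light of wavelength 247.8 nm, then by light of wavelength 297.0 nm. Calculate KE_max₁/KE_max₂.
1.6714

Using Einstein's equation: KE_max = hc/λ - φ

For λ₁ = 247.8 nm:
E₁ = hc/λ₁ = 5.0034 eV
KE₁ = E₁ - φ = 5.0034 - 2.94 = 2.0634 eV

For λ₂ = 297.0 nm:
E₂ = hc/λ₂ = 4.1746 eV
KE₂ = E₂ - φ = 4.1746 - 2.94 = 1.2346 eV

Ratio: KE₁/KE₂ = 2.0634/1.2346 = 1.6714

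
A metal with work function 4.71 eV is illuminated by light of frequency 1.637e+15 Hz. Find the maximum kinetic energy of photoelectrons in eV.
2.0601 eV

Using Einstein's photoelectric equation: KE_max = hf - φ

First, calculate the photon energy:
E_photon = hf = (6.626×10⁻³⁴ J·s)(1.637e+15 Hz)
E_photon = 6.7701 eV

Then, the maximum kinetic energy:
KE_max = E_photon - φ = 6.7701 eV - 4.71 eV = 2.0601 eV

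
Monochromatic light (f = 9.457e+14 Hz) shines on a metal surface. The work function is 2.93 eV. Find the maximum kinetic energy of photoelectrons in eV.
0.9811 eV

Using Einstein's photoelectric equation: KE_max = hf - φ

First, calculate the photon energy:
E_photon = hf = (6.626×10⁻³⁴ J·s)(9.457e+14 Hz)
E_photon = 3.9111 eV

Then, the maximum kinetic energy:
KE_max = E_photon - φ = 3.9111 eV - 2.93 eV = 0.9811 eV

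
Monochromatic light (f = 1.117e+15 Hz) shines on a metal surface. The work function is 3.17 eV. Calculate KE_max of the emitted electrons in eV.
1.4495 eV

Using Einstein's photoelectric equation: KE_max = hf - φ

First, calculate the photon energy:
E_photon = hf = (6.626×10⁻³⁴ J·s)(1.117e+15 Hz)
E_photon = 4.6195 eV

Then, the maximum kinetic energy:
KE_max = E_photon - φ = 4.6195 eV - 3.17 eV = 1.4495 eV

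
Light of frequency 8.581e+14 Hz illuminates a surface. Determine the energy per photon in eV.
3.5488 eV

Using E = hf:

E = hf = (6.626×10⁻³⁴ J·s)(8.581e+14 Hz)
E = 3.5488 eV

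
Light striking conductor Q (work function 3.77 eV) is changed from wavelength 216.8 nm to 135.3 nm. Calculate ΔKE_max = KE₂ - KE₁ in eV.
3.4448 eV

Using Einstein's equation: KE_max = hc/λ - φ

For λ₁ = 216.8 nm:
KE₁ = hc/λ₁ - φ = 5.7188 - 3.77 = 1.9488 eV

For λ₂ = 135.3 nm:
KE₂ = hc/λ₂ - φ = 9.1637 - 3.77 = 5.3937 eV

Change in KE:
ΔKE = KE₂ - KE₁ = 5.3937 - 1.9488 = 3.4448 eV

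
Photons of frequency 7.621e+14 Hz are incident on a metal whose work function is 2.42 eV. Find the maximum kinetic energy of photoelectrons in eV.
0.7318 eV

Using Einstein's photoelectric equation: KE_max = hf - φ

First, calculate the photon energy:
E_photon = hf = (6.626×10⁻³⁴ J·s)(7.621e+14 Hz)
E_photon = 3.1518 eV

Then, the maximum kinetic energy:
KE_max = E_photon - φ = 3.1518 eV - 2.42 eV = 0.7318 eV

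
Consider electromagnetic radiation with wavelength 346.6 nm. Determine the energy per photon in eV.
3.5772 eV

Using E = hf = hc/λ:

E = hc/λ = (6.626×10⁻³⁴ J·s)(3×10⁸ m/s) / (346.6×10⁻⁹ m)
E = 3.5772 eV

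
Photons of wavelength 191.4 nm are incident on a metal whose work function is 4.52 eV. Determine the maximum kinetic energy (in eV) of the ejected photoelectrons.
1.9578 eV

Using Einstein's photoelectric equation: KE_max = hf - φ = hc/λ - φ

First, calculate the photon energy:
E_photon = hc/λ = (6.626×10⁻³⁴ J·s)(3×10⁸ m/s) / (191.4×10⁻⁹ m)
E_photon = 6.4778 eV

Then, the maximum kinetic energy:
KE_max = E_photon - φ = 6.4778 eV - 4.52 eV = 1.9578 eV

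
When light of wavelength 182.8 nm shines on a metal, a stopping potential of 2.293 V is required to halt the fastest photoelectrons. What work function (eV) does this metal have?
4.49 eV

The stopping potential gives the maximum kinetic energy: KE_max = eV_s = 2.293 eV

From Einstein's photoelectric equation: KE_max = hc/λ - φ
Rearranging: φ = hc/λ - KE_max

Calculate photon energy:
E_photon = hc/λ = (6.626×10⁻³⁴ J·s)(3×10⁸ m/s) / (182.8×10⁻⁹ m) = 6.7825 eV

Therefore:
φ = 6.7825 - 2.293 = 4.49 eV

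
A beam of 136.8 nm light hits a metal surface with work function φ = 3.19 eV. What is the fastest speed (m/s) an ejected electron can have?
1.4373e+06 m/s

First, find the maximum kinetic energy:
E_photon = hc/λ = 9.0632 eV
KE_max = E_photon - φ = 9.0632 - 3.19 = 5.8732 eV

Convert to Joules: KE_max = 5.8732 × 1.602×10⁻¹⁹ J = 9.4099e-19 J

Then use KE = ½mv² to find velocity:
v = √(2·KE/m) = √(2 × 9.4099e-19 J / 9.109e-31 kg)
v = 1.4373e+06 m/s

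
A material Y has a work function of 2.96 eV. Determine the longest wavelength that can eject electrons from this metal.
418.87 nm

The threshold wavelength is when the photon energy equals the work function:
hc/λ₀ = φ

Solving for λ₀:
λ₀ = hc/φ = (6.626×10⁻³⁴ J·s)(3×10⁸ m/s) / (2.96 eV × 1.602×10⁻¹⁹ J/eV)
λ₀ = 418.87 nm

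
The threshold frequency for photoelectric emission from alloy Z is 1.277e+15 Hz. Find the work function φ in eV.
5.28 eV

At the threshold frequency, photon energy equals work function:
φ = hf₀

Calculating:
φ = (6.626×10⁻³⁴ J·s)(1.277e+15 Hz)
φ = 5.28 eV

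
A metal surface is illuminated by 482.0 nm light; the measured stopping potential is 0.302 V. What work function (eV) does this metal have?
2.27 eV

The stopping potential gives the maximum kinetic energy: KE_max = eV_s = 0.302 eV

From Einstein's photoelectric equation: KE_max = hc/λ - φ
Rearranging: φ = hc/λ - KE_max

Calculate photon energy:
E_photon = hc/λ = (6.626×10⁻³⁴ J·s)(3×10⁸ m/s) / (482.0×10⁻⁹ m) = 2.5723 eV

Therefore:
φ = 2.5723 - 0.302 = 2.27 eV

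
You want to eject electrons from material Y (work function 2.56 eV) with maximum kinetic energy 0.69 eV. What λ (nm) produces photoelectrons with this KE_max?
381.49 nm

From Einstein's equation: KE_max = hc/λ - φ

Rearranging for λ:
hc/λ = KE_max + φ
λ = hc/(KE_max + φ)

Required photon energy:
E_photon = KE_max + φ = 0.69 + 2.56 = 3.25 eV

Required wavelength:
λ = hc/E_photon = (6.626×10⁻³⁴)(3×10⁸) / (3.25 × 1.602×10⁻¹⁹)
λ = 381.49 nm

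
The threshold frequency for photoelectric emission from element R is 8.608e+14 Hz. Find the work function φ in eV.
3.56 eV

At the threshold frequency, photon energy equals work function:
φ = hf₀

Calculating:
φ = (6.626×10⁻³⁴ J·s)(8.608e+14 Hz)
φ = 3.56 eV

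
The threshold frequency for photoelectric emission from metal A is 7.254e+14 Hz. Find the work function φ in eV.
3.00 eV

At the threshold frequency, photon energy equals work function:
φ = hf₀

Calculating:
φ = (6.626×10⁻³⁴ J·s)(7.254e+14 Hz)
φ = 3.00 eV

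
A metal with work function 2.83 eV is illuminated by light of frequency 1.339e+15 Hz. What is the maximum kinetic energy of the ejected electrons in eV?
2.7077 eV

Using Einstein's photoelectric equation: KE_max = hf - φ

First, calculate the photon energy:
E_photon = hf = (6.626×10⁻³⁴ J·s)(1.339e+15 Hz)
E_photon = 5.5377 eV

Then, the maximum kinetic energy:
KE_max = E_photon - φ = 5.5377 eV - 2.83 eV = 2.7077 eV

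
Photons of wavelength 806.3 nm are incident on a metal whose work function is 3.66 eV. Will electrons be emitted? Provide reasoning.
No

For photoemission, the photon energy must exceed the work function.

Photon energy: E = hc/λ = 1.5377 eV
Work function: φ = 3.66 eV

Since E_photon (1.5377 eV) < φ (3.66 eV), photoemission will NOT occur.
The threshold wavelength is λ₀ = hc/φ = 338.8 nm.
Since 806.3 nm > 338.8 nm, the photons lack sufficient energy.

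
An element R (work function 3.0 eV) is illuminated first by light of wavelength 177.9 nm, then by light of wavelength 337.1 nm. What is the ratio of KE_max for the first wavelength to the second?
5.8548

Using Einstein's equation: KE_max = hc/λ - φ

For λ₁ = 177.9 nm:
E₁ = hc/λ₁ = 6.9693 eV
KE₁ = E₁ - φ = 6.9693 - 3.0 = 3.9693 eV

For λ₂ = 337.1 nm:
E₂ = hc/λ₂ = 3.6780 eV
KE₂ = E₂ - φ = 3.6780 - 3.0 = 0.6780 eV

Ratio: KE₁/KE₂ = 3.9693/0.6780 = 5.8548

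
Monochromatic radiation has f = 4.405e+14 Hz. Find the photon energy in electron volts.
1.8218 eV

Using E = hf:

E = hf = (6.626×10⁻³⁴ J·s)(4.405e+14 Hz)
E = 1.8218 eV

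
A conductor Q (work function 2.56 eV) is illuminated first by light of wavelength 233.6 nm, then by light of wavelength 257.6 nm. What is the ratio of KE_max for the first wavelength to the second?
1.2195

Using Einstein's equation: KE_max = hc/λ - φ

For λ₁ = 233.6 nm:
E₁ = hc/λ₁ = 5.3075 eV
KE₁ = E₁ - φ = 5.3075 - 2.56 = 2.7475 eV

For λ₂ = 257.6 nm:
E₂ = hc/λ₂ = 4.8131 eV
KE₂ = E₂ - φ = 4.8131 - 2.56 = 2.2531 eV

Ratio: KE₁/KE₂ = 2.7475/2.2531 = 1.2195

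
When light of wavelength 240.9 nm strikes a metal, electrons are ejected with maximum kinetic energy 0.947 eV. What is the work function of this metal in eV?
4.20 eV

From Einstein's photoelectric equation: KE_max = hf - φ = hc/λ - φ

Rearranging for φ:
φ = hc/λ - KE_max

Calculate photon energy:
E_photon = hc/λ = 5.1467 eV

Therefore:
φ = 5.1467 - 0.947 = 4.20 eV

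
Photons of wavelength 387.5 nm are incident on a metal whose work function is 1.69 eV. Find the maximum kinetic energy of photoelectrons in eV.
1.5096 eV

Using Einstein's photoelectric equation: KE_max = hf - φ = hc/λ - φ

First, calculate the photon energy:
E_photon = hc/λ = (6.626×10⁻³⁴ J·s)(3×10⁸ m/s) / (387.5×10⁻⁹ m)
E_photon = 3.1996 eV

Then, the maximum kinetic energy:
KE_max = E_photon - φ = 3.1996 eV - 1.69 eV = 1.5096 eV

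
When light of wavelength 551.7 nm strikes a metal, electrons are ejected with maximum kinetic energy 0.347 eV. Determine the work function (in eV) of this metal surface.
1.90 eV

From Einstein's photoelectric equation: KE_max = hf - φ = hc/λ - φ

Rearranging for φ:
φ = hc/λ - KE_max

Calculate photon energy:
E_photon = hc/λ = 2.2473 eV

Therefore:
φ = 2.2473 - 0.347 = 1.90 eV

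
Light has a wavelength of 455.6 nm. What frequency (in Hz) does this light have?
6.5802e+14 Hz

Using the wave equation: c = fλ

Solving for frequency:
f = c/λ = (3×10⁸ m/s) / (455.6×10⁻⁹ m)
f = 6.5802e+14 Hz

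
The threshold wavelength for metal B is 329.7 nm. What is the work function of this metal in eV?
3.76 eV

At the threshold wavelength, photon energy equals work function:
φ = hc/λ₀

Calculating:
φ = (6.626×10⁻³⁴ J·s)(3×10⁸ m/s) / (329.7×10⁻⁹ m)
φ = 3.76 eV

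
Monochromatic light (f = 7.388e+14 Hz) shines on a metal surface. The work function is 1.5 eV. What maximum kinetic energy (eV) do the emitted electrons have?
1.5554 eV

Using Einstein's photoelectric equation: KE_max = hf - φ

First, calculate the photon energy:
E_photon = hf = (6.626×10⁻³⁴ J·s)(7.388e+14 Hz)
E_photon = 3.0554 eV

Then, the maximum kinetic energy:
KE_max = E_photon - φ = 3.0554 eV - 1.5 eV = 1.5554 eV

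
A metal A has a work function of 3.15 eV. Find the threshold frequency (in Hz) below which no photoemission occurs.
7.6167e+14 Hz

The threshold frequency is when the photon energy equals the work function:
hf₀ = φ

Solving for f₀:
f₀ = φ/h = (3.15 eV × 1.602×10⁻¹⁹ J/eV) / (6.626×10⁻³⁴ J·s)
f₀ = 7.6167e+14 Hz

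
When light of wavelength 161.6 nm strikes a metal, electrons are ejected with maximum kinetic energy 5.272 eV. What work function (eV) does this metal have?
2.40 eV

From Einstein's photoelectric equation: KE_max = hf - φ = hc/λ - φ

Rearranging for φ:
φ = hc/λ - KE_max

Calculate photon energy:
E_photon = hc/λ = 7.6723 eV

Therefore:
φ = 7.6723 - 5.272 = 2.40 eV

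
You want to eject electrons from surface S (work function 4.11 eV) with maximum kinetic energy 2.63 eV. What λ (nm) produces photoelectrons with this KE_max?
183.95 nm

From Einstein's equation: KE_max = hc/λ - φ

Rearranging for λ:
hc/λ = KE_max + φ
λ = hc/(KE_max + φ)

Required photon energy:
E_photon = KE_max + φ = 2.63 + 4.11 = 6.74 eV

Required wavelength:
λ = hc/E_photon = (6.626×10⁻³⁴)(3×10⁸) / (6.74 × 1.602×10⁻¹⁹)
λ = 183.95 nm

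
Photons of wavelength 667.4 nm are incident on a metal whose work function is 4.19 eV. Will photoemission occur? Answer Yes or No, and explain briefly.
No

For photoemission, the photon energy must exceed the work function.

Photon energy: E = hc/λ = 1.8577 eV
Work function: φ = 4.19 eV

Since E_photon (1.8577 eV) < φ (4.19 eV), photoemission will NOT occur.
The threshold wavelength is λ₀ = hc/φ = 295.9 nm.
Since 667.4 nm > 295.9 nm, the photons lack sufficient energy.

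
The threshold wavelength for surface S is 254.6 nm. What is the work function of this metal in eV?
4.87 eV

At the threshold wavelength, photon energy equals work function:
φ = hc/λ₀

Calculating:
φ = (6.626×10⁻³⁴ J·s)(3×10⁸ m/s) / (254.6×10⁻⁹ m)
φ = 4.87 eV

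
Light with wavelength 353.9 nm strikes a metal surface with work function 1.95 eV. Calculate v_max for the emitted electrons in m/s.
7.3920e+05 m/s

First, find the maximum kinetic energy:
E_photon = hc/λ = 3.5034 eV
KE_max = E_photon - φ = 3.5034 - 1.95 = 1.5534 eV

Convert to Joules: KE_max = 1.5534 × 1.602×10⁻¹⁹ J = 2.4888e-19 J

Then use KE = ½mv² to find velocity:
v = √(2·KE/m) = √(2 × 2.4888e-19 J / 9.109e-31 kg)
v = 7.3920e+05 m/s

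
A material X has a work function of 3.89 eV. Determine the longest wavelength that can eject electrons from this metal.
318.73 nm

The threshold wavelength is when the photon energy equals the work function:
hc/λ₀ = φ

Solving for λ₀:
λ₀ = hc/φ = (6.626×10⁻³⁴ J·s)(3×10⁸ m/s) / (3.89 eV × 1.602×10⁻¹⁹ J/eV)
λ₀ = 318.73 nm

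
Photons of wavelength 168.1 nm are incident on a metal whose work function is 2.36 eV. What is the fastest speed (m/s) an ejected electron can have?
1.3283e+06 m/s

First, find the maximum kinetic energy:
E_photon = hc/λ = 7.3756 eV
KE_max = E_photon - φ = 7.3756 - 2.36 = 5.0156 eV

Convert to Joules: KE_max = 5.0156 × 1.602×10⁻¹⁹ J = 8.0359e-19 J

Then use KE = ½mv² to find velocity:
v = √(2·KE/m) = √(2 × 8.0359e-19 J / 9.109e-31 kg)
v = 1.3283e+06 m/s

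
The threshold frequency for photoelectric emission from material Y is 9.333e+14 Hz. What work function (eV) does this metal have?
3.86 eV

At the threshold frequency, photon energy equals work function:
φ = hf₀

Calculating:
φ = (6.626×10⁻³⁴ J·s)(9.333e+14 Hz)
φ = 3.86 eV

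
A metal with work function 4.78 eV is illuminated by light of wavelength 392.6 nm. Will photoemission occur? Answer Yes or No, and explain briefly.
No

For photoemission, the photon energy must exceed the work function.

Photon energy: E = hc/λ = 3.1580 eV
Work function: φ = 4.78 eV

Since E_photon (3.1580 eV) < φ (4.78 eV), photoemission will NOT occur.
The threshold wavelength is λ₀ = hc/φ = 259.4 nm.
Since 392.6 nm > 259.4 nm, the photons lack sufficient energy.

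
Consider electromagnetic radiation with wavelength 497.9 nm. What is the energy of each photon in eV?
2.4901 eV

Using E = hf = hc/λ:

E = hc/λ = (6.626×10⁻³⁴ J·s)(3×10⁸ m/s) / (497.9×10⁻⁹ m)
E = 2.4901 eV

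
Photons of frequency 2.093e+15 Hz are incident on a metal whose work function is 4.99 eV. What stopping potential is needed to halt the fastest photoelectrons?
3.6660 V

The stopping potential V_s satisfies: eV_s = KE_max

First, find KE_max using Einstein's equation:
E_photon = hf = (6.626×10⁻³⁴ J·s)(2.093e+15 Hz) = 8.6560 eV
KE_max = E_photon - φ = 8.6560 - 4.99 = 3.6660 eV

Since eV_s = KE_max:
V_s = KE_max/e = 3.6660 V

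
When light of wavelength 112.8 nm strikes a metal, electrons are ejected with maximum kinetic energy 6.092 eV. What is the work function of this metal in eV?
4.90 eV

From Einstein's photoelectric equation: KE_max = hf - φ = hc/λ - φ

Rearranging for φ:
φ = hc/λ - KE_max

Calculate photon energy:
E_photon = hc/λ = 10.9915 eV

Therefore:
φ = 10.9915 - 6.092 = 4.90 eV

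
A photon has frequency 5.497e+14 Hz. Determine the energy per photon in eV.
2.2734 eV

Using E = hf:

E = hf = (6.626×10⁻³⁴ J·s)(5.497e+14 Hz)
E = 2.2734 eV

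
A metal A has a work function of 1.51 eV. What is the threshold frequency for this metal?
3.6512e+14 Hz

The threshold frequency is when the photon energy equals the work function:
hf₀ = φ

Solving for f₀:
f₀ = φ/h = (1.51 eV × 1.602×10⁻¹⁹ J/eV) / (6.626×10⁻³⁴ J·s)
f₀ = 3.6512e+14 Hz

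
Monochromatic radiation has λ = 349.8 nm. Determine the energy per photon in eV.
3.5444 eV

Using E = hf = hc/λ:

E = hc/λ = (6.626×10⁻³⁴ J·s)(3×10⁸ m/s) / (349.8×10⁻⁹ m)
E = 3.5444 eV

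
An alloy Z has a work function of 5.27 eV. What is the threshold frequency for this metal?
1.2743e+15 Hz

The threshold frequency is when the photon energy equals the work function:
hf₀ = φ

Solving for f₀:
f₀ = φ/h = (5.27 eV × 1.602×10⁻¹⁹ J/eV) / (6.626×10⁻³⁴ J·s)
f₀ = 1.2743e+15 Hz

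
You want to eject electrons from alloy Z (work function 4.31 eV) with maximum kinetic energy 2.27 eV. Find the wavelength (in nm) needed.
188.43 nm

From Einstein's equation: KE_max = hc/λ - φ

Rearranging for λ:
hc/λ = KE_max + φ
λ = hc/(KE_max + φ)

Required photon energy:
E_photon = KE_max + φ = 2.27 + 4.31 = 6.58 eV

Required wavelength:
λ = hc/E_photon = (6.626×10⁻³⁴)(3×10⁸) / (6.58 × 1.602×10⁻¹⁹)
λ = 188.43 nm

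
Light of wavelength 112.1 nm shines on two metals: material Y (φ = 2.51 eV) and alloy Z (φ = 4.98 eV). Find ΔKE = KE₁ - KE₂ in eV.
2.4700 eV

Using KE_max = hc/λ - φ for each metal:

Photon energy: E = hc/λ = 11.0601 eV

For material Y (φ₁ = 2.51 eV):
KE₁ = E - φ₁ = 11.0601 - 2.51 = 8.5501 eV

For alloy Z (φ₂ = 4.98 eV):
KE₂ = E - φ₂ = 11.0601 - 4.98 = 6.0801 eV

Difference:
ΔKE = KE₁ - KE₂ = 8.5501 - 6.0801 = 2.4700 eV

Note: The difference equals the difference in work functions: 4.98 - 2.51 = 2.47 eV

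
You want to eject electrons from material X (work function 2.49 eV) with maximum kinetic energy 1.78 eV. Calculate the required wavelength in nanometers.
290.36 nm

From Einstein's equation: KE_max = hc/λ - φ

Rearranging for λ:
hc/λ = KE_max + φ
λ = hc/(KE_max + φ)

Required photon energy:
E_photon = KE_max + φ = 1.78 + 2.49 = 4.27 eV

Required wavelength:
λ = hc/E_photon = (6.626×10⁻³⁴)(3×10⁸) / (4.27 × 1.602×10⁻¹⁹)
λ = 290.36 nm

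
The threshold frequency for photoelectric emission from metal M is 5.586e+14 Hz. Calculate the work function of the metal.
2.31 eV

At the threshold frequency, photon energy equals work function:
φ = hf₀

Calculating:
φ = (6.626×10⁻³⁴ J·s)(5.586e+14 Hz)
φ = 2.31 eV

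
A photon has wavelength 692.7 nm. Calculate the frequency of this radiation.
4.3279e+14 Hz

Using the wave equation: c = fλ

Solving for frequency:
f = c/λ = (3×10⁸ m/s) / (692.7×10⁻⁹ m)
f = 4.3279e+14 Hz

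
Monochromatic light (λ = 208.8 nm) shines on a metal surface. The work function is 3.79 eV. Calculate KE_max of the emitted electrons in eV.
2.1479 eV

Using Einstein's photoelectric equation: KE_max = hf - φ = hc/λ - φ

First, calculate the photon energy:
E_photon = hc/λ = (6.626×10⁻³⁴ J·s)(3×10⁸ m/s) / (208.8×10⁻⁹ m)
E_photon = 5.9379 eV

Then, the maximum kinetic energy:
KE_max = E_photon - φ = 5.9379 eV - 3.79 eV = 2.1479 eV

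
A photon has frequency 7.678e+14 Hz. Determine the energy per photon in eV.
3.1754 eV

Using E = hf:

E = hf = (6.626×10⁻³⁴ J·s)(7.678e+14 Hz)
E = 3.1754 eV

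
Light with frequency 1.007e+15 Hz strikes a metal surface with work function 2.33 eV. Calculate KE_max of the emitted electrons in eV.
1.8346 eV

Using Einstein's photoelectric equation: KE_max = hf - φ

First, calculate the photon energy:
E_photon = hf = (6.626×10⁻³⁴ J·s)(1.007e+15 Hz)
E_photon = 4.1646 eV

Then, the maximum kinetic energy:
KE_max = E_photon - φ = 4.1646 eV - 2.33 eV = 1.8346 eV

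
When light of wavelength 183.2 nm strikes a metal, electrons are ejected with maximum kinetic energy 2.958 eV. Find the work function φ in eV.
3.81 eV

From Einstein's photoelectric equation: KE_max = hf - φ = hc/λ - φ

Rearranging for φ:
φ = hc/λ - KE_max

Calculate photon energy:
E_photon = hc/λ = 6.7677 eV

Therefore:
φ = 6.7677 - 2.958 = 3.81 eV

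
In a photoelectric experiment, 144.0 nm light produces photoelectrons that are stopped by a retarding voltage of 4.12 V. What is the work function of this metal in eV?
4.49 eV

The stopping potential gives the maximum kinetic energy: KE_max = eV_s = 4.12 eV

From Einstein's photoelectric equation: KE_max = hc/λ - φ
Rearranging: φ = hc/λ - KE_max

Calculate photon energy:
E_photon = hc/λ = (6.626×10⁻³⁴ J·s)(3×10⁸ m/s) / (144.0×10⁻⁹ m) = 8.6100 eV

Therefore:
φ = 8.6100 - 4.12 = 4.49 eV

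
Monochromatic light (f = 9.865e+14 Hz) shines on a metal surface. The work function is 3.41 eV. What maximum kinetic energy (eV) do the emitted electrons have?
0.6698 eV

Using Einstein's photoelectric equation: KE_max = hf - φ

First, calculate the photon energy:
E_photon = hf = (6.626×10⁻³⁴ J·s)(9.865e+14 Hz)
E_photon = 4.0798 eV

Then, the maximum kinetic energy:
KE_max = E_photon - φ = 4.0798 eV - 3.41 eV = 0.6698 eV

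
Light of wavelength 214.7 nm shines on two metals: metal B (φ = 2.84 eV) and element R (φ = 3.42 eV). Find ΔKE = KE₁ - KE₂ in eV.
0.5800 eV

Using KE_max = hc/λ - φ for each metal:

Photon energy: E = hc/λ = 5.7748 eV

For metal B (φ₁ = 2.84 eV):
KE₁ = E - φ₁ = 5.7748 - 2.84 = 2.9348 eV

For element R (φ₂ = 3.42 eV):
KE₂ = E - φ₂ = 5.7748 - 3.42 = 2.3548 eV

Difference:
ΔKE = KE₁ - KE₂ = 2.9348 - 2.3548 = 0.5800 eV

Note: The difference equals the difference in work functions: 3.42 - 2.84 = 0.58 eV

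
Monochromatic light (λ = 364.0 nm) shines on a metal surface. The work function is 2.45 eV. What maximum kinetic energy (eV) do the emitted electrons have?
0.9562 eV

Using Einstein's photoelectric equation: KE_max = hf - φ = hc/λ - φ

First, calculate the photon energy:
E_photon = hc/λ = (6.626×10⁻³⁴ J·s)(3×10⁸ m/s) / (364.0×10⁻⁹ m)
E_photon = 3.4062 eV

Then, the maximum kinetic energy:
KE_max = E_photon - φ = 3.4062 eV - 2.45 eV = 0.9562 eV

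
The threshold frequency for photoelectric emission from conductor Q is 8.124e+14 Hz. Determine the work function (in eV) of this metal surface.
3.36 eV

At the threshold frequency, photon energy equals work function:
φ = hf₀

Calculating:
φ = (6.626×10⁻³⁴ J·s)(8.124e+14 Hz)
φ = 3.36 eV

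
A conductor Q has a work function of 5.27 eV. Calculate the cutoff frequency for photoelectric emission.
1.2743e+15 Hz

The threshold frequency is when the photon energy equals the work function:
hf₀ = φ

Solving for f₀:
f₀ = φ/h = (5.27 eV × 1.602×10⁻¹⁹ J/eV) / (6.626×10⁻³⁴ J·s)
f₀ = 1.2743e+15 Hz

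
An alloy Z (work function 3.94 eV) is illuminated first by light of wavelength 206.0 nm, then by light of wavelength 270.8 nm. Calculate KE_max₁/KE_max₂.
3.2558

Using Einstein's equation: KE_max = hc/λ - φ

For λ₁ = 206.0 nm:
E₁ = hc/λ₁ = 6.0187 eV
KE₁ = E₁ - φ = 6.0187 - 3.94 = 2.0787 eV

For λ₂ = 270.8 nm:
E₂ = hc/λ₂ = 4.5784 eV
KE₂ = E₂ - φ = 4.5784 - 3.94 = 0.6384 eV

Ratio: KE₁/KE₂ = 2.0787/0.6384 = 3.2558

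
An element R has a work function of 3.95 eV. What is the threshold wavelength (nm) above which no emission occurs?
313.88 nm

The threshold wavelength is when the photon energy equals the work function:
hc/λ₀ = φ

Solving for λ₀:
λ₀ = hc/φ = (6.626×10⁻³⁴ J·s)(3×10⁸ m/s) / (3.95 eV × 1.602×10⁻¹⁹ J/eV)
λ₀ = 313.88 nm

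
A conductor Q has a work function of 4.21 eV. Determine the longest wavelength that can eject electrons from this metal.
294.50 nm

The threshold wavelength is when the photon energy equals the work function:
hc/λ₀ = φ

Solving for λ₀:
λ₀ = hc/φ = (6.626×10⁻³⁴ J·s)(3×10⁸ m/s) / (4.21 eV × 1.602×10⁻¹⁹ J/eV)
λ₀ = 294.50 nm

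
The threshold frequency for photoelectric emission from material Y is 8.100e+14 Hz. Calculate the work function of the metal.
3.35 eV

At the threshold frequency, photon energy equals work function:
φ = hf₀

Calculating:
φ = (6.626×10⁻³⁴ J·s)(8.100e+14 Hz)
φ = 3.35 eV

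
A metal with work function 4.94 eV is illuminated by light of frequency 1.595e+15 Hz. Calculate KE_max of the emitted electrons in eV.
1.6564 eV

Using Einstein's photoelectric equation: KE_max = hf - φ

First, calculate the photon energy:
E_photon = hf = (6.626×10⁻³⁴ J·s)(1.595e+15 Hz)
E_photon = 6.5964 eV

Then, the maximum kinetic energy:
KE_max = E_photon - φ = 6.5964 eV - 4.94 eV = 1.6564 eV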